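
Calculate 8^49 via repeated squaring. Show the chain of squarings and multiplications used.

Computing 8^49 by squaring (build up from 8^1; each line after the first costs one multiplication):

8^1 = 8
8^2 = (8^1)^2 = 8^2 = 64
8^3 = 8 * 8^2 = 8 * 64 = 512
8^6 = (8^3)^2 = 512^2 = 262144
8^12 = (8^6)^2 = 262144^2 = 68719476736
8^24 = (8^12)^2 = 68719476736^2 = 4722366482869645213696
8^48 = (8^24)^2 = 4722366482869645213696^2 = 22300745198530623141535718272648361505980416
8^49 = 8 * 8^48 = 8 * 22300745198530623141535718272648361505980416 = 178405961588244985132285746181186892047843328

Result: 178405961588244985132285746181186892047843328
Multiplications needed: 7 (7 lines after 8^1)

8^49 = 178405961588244985132285746181186892047843328. Using exponentiation by squaring, this requires 7 multiplications. The key idea: if the exponent is even, square the half-power; if odd, multiply by the base once.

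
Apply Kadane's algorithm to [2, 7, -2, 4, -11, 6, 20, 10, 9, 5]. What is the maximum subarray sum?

Using Kadane's algorithm on [2, 7, -2, 4, -11, 6, 20, 10, 9, 5]:

Scanning through the array:
Position 1 (value 7): max_ending_here = 9, max_so_far = 9
Position 2 (value -2): max_ending_here = 7, max_so_far = 9
Position 3 (value 4): max_ending_here = 11, max_so_far = 11
Position 4 (value -11): max_ending_here = 0, max_so_far = 11
Position 5 (value 6): max_ending_here = 6, max_so_far = 11
Position 6 (value 20): max_ending_here = 26, max_so_far = 26
Position 7 (value 10): max_ending_here = 36, max_so_far = 36
Position 8 (value 9): max_ending_here = 45, max_so_far = 45
Position 9 (value 5): max_ending_here = 50, max_so_far = 50

Maximum subarray: [2, 7, -2, 4, -11, 6, 20, 10, 9, 5]
Maximum sum: 50

The maximum subarray is [2, 7, -2, 4, -11, 6, 20, 10, 9, 5] with sum 50. This subarray runs from index 0 to index 9.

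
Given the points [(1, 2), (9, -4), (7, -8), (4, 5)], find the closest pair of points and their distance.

Computing all pairwise distances among 4 points:

d((1, 2), (9, -4)) = 10.0
d((1, 2), (7, -8)) = 11.6619
d((1, 2), (4, 5)) = 4.2426 <-- minimum
d((9, -4), (7, -8)) = 4.4721
d((9, -4), (4, 5)) = 10.2956
d((7, -8), (4, 5)) = 13.3417

Closest pair: (1, 2) and (4, 5) with distance 4.2426

The closest pair is (1, 2) and (4, 5) with Euclidean distance 4.2426. For 4 points, brute-force pairwise comparison is shown above. For large n, the divide-and-conquer algorithm (sort by x, recurse on halves, check the dividing strip) achieves O(n log n).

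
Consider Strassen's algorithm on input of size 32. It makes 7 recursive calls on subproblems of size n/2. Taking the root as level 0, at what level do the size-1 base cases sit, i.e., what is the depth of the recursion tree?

For divide and conquer with division factor 2:

Problem sizes at each level:
Level 0: 32
Level 1: 16
Level 2: 8
Level 3: 4
Level 4: 2
Level 5: 1

The root is level 0 and the size-1 base case is level 5 (the tree spans levels 0 through 5, i.e. 6 levels counting the root), so the depth is the number of divisions: log_2(32) = 5

The recursion tree depth is log_2(32) = 5. At each level, the problem size is divided by 2, so it takes 5 divisions to reduce to a base case of size 1. The algorithm makes 7 recursive calls at each level.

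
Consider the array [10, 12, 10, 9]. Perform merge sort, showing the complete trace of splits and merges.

Merge sort trace:

Split: [10, 12, 10, 9] -> [10, 12] and [10, 9]
  Split: [10, 12] -> [10] and [12]
  Merge: [10] + [12] -> [10, 12]
  Split: [10, 9] -> [10] and [9]
  Merge: [10] + [9] -> [9, 10]
Merge: [10, 12] + [9, 10] -> [9, 10, 10, 12]

Final sorted array: [9, 10, 10, 12]

The merge sort proceeds by recursively splitting the array and merging sorted halves.
After all merges, the sorted array is [9, 10, 10, 12].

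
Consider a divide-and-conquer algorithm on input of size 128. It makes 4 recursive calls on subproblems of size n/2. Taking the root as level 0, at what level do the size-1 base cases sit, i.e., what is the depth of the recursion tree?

For divide and conquer with division factor 2:

Problem sizes at each level:
Level 0: 128
Level 1: 64
Level 2: 32
Level 3: 16
Level 4: 8
Level 5: 4
Level 6: 2
Level 7: 1

The root is level 0 and the size-1 base case is level 7 (the tree spans levels 0 through 7, i.e. 8 levels counting the root), so the depth is the number of divisions: log_2(128) = 7

The recursion tree depth is log_2(128) = 7. At each level, the problem size is divided by 2, so it takes 7 divisions to reduce to a base case of size 1. The algorithm makes 4 recursive calls at each level.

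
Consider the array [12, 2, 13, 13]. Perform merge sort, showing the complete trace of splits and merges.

Merge sort trace:

Split: [12, 2, 13, 13] -> [12, 2] and [13, 13]
  Split: [12, 2] -> [12] and [2]
  Merge: [12] + [2] -> [2, 12]
  Split: [13, 13] -> [13] and [13]
  Merge: [13] + [13] -> [13, 13]
Merge: [2, 12] + [13, 13] -> [2, 12, 13, 13]

Final sorted array: [2, 12, 13, 13]

The merge sort proceeds by recursively splitting the array and merging sorted halves.
After all merges, the sorted array is [2, 12, 13, 13].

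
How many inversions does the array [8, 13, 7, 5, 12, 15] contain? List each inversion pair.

Finding inversions in [8, 13, 7, 5, 12, 15]:

(0, 2): arr[0]=8 > arr[2]=7
(0, 3): arr[0]=8 > arr[3]=5
(1, 2): arr[1]=13 > arr[2]=7
(1, 3): arr[1]=13 > arr[3]=5
(1, 4): arr[1]=13 > arr[4]=12
(2, 3): arr[2]=7 > arr[3]=5

Total inversions: 6

The array has 6 inversion(s): (0,2), (0,3), (1,2), (1,3), (1,4), (2,3). Each pair (i,j) satisfies i < j and arr[i] > arr[j].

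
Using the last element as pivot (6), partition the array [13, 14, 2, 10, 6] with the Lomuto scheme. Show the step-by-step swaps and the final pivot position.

Lomuto partition with pivot = 6:

Initial array: [13, 14, 2, 10, 6]

arr[0]=13 > 6: no swap
arr[1]=14 > 6: no swap
arr[2]=2 <= 6: swap with position 0, array becomes [2, 14, 13, 10, 6]
arr[3]=10 > 6: no swap

Place pivot at position 1: [2, 6, 13, 10, 14]
Pivot position: 1

After partitioning with pivot 6, the array becomes [2, 6, 13, 10, 14]. The pivot is placed at index 1. All elements to the left of the pivot are <= 6, and all elements to the right are > 6.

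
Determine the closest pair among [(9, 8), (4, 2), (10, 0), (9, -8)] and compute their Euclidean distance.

Computing all pairwise distances among 4 points:

d((9, 8), (4, 2)) = 7.8102
d((9, 8), (10, 0)) = 8.0623
d((9, 8), (9, -8)) = 16.0
d((4, 2), (10, 0)) = 6.3246 <-- minimum
d((4, 2), (9, -8)) = 11.1803
d((10, 0), (9, -8)) = 8.0623

Closest pair: (4, 2) and (10, 0) with distance 6.3246

The closest pair is (4, 2) and (10, 0) with Euclidean distance 6.3246. For 4 points, brute-force pairwise comparison is shown above. For large n, the divide-and-conquer algorithm (sort by x, recurse on halves, check the dividing strip) achieves O(n log n).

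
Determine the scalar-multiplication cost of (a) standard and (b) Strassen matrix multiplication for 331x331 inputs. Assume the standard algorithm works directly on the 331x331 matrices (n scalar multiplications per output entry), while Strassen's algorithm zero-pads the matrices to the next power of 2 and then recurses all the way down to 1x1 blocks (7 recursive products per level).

Matrix multiplication for 331x331 matrices:

Strassen's algorithm requires power-of-2 dimensions. Pad 331x331 to 512x512 (next power of 2).

Standard algorithm: 331^3 = 36264691 multiplications
Strassen's algorithm: 7^(log2(512)) = 7^9 = 40353607 multiplications
Difference: 36264691 - 40353607 = -4088916 (Strassen uses MORE here due to padding overhead — for small or just-over-power-of-2 n, padding can outweigh the per-level savings)

Standard: 36264691 multiplications (331^3). Strassen: 40353607 multiplications (7^9, after padding to 512x512). Strassen reduces 8 recursive multiplications to 7 at each level.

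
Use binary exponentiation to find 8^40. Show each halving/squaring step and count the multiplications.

Computing 8^40 by squaring (build up from 8^1; each line after the first costs one multiplication):

8^1 = 8
8^2 = (8^1)^2 = 8^2 = 64
8^4 = (8^2)^2 = 64^2 = 4096
8^5 = 8 * 8^4 = 8 * 4096 = 32768
8^10 = (8^5)^2 = 32768^2 = 1073741824
8^20 = (8^10)^2 = 1073741824^2 = 1152921504606846976
8^40 = (8^20)^2 = 1152921504606846976^2 = 1329227995784915872903807060280344576

Result: 1329227995784915872903807060280344576
Multiplications needed: 6 (6 lines after 8^1)

8^40 = 1329227995784915872903807060280344576. Using exponentiation by squaring, this requires 6 multiplications. The key idea: if the exponent is even, square the half-power; if odd, multiply by the base once.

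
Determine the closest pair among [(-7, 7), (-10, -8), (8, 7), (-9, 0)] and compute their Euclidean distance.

Computing all pairwise distances among 4 points:

d((-7, 7), (-10, -8)) = 15.2971
d((-7, 7), (8, 7)) = 15.0
d((-7, 7), (-9, 0)) = 7.2801 <-- minimum
d((-10, -8), (8, 7)) = 23.4307
d((-10, -8), (-9, 0)) = 8.0623
d((8, 7), (-9, 0)) = 18.3848

Closest pair: (-7, 7) and (-9, 0) with distance 7.2801

The closest pair is (-7, 7) and (-9, 0) with Euclidean distance 7.2801. For 4 points, brute-force pairwise comparison is shown above. For large n, the divide-and-conquer algorithm (sort by x, recurse on halves, check the dividing strip) achieves O(n log n).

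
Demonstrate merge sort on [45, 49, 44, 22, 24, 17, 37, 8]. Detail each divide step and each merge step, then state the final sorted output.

Merge sort trace:

Split: [45, 49, 44, 22, 24, 17, 37, 8] -> [45, 49, 44, 22] and [24, 17, 37, 8]
  Split: [45, 49, 44, 22] -> [45, 49] and [44, 22]
    Split: [45, 49] -> [45] and [49]
    Merge: [45] + [49] -> [45, 49]
    Split: [44, 22] -> [44] and [22]
    Merge: [44] + [22] -> [22, 44]
  Merge: [45, 49] + [22, 44] -> [22, 44, 45, 49]
  Split: [24, 17, 37, 8] -> [24, 17] and [37, 8]
    Split: [24, 17] -> [24] and [17]
    Merge: [24] + [17] -> [17, 24]
    Split: [37, 8] -> [37] and [8]
    Merge: [37] + [8] -> [8, 37]
  Merge: [17, 24] + [8, 37] -> [8, 17, 24, 37]
Merge: [22, 44, 45, 49] + [8, 17, 24, 37] -> [8, 17, 22, 24, 37, 44, 45, 49]

Final sorted array: [8, 17, 22, 24, 37, 44, 45, 49]

The merge sort proceeds by recursively splitting the array and merging sorted halves.
After all merges, the sorted array is [8, 17, 22, 24, 37, 44, 45, 49].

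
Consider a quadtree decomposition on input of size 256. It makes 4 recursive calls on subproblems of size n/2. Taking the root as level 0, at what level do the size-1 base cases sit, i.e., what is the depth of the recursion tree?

For divide and conquer with division factor 2:

Problem sizes at each level:
Level 0: 256
Level 1: 128
Level 2: 64
Level 3: 32
Level 4: 16
Level 5: 8
Level 6: 4
Level 7: 2
Level 8: 1

The root is level 0 and the size-1 base case is level 8 (the tree spans levels 0 through 8, i.e. 9 levels counting the root), so the depth is the number of divisions: log_2(256) = 8

The recursion tree depth is log_2(256) = 8. At each level, the problem size is divided by 2, so it takes 8 divisions to reduce to a base case of size 1. The algorithm makes 4 recursive calls at each level.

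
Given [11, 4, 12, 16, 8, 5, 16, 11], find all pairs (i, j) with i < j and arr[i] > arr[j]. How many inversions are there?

Finding inversions in [11, 4, 12, 16, 8, 5, 16, 11]:

(0, 1): arr[0]=11 > arr[1]=4
(0, 4): arr[0]=11 > arr[4]=8
(0, 5): arr[0]=11 > arr[5]=5
(2, 4): arr[2]=12 > arr[4]=8
(2, 5): arr[2]=12 > arr[5]=5
(2, 7): arr[2]=12 > arr[7]=11
(3, 4): arr[3]=16 > arr[4]=8
(3, 5): arr[3]=16 > arr[5]=5
(3, 7): arr[3]=16 > arr[7]=11
(4, 5): arr[4]=8 > arr[5]=5
(6, 7): arr[6]=16 > arr[7]=11

Total inversions: 11

The array has 11 inversion(s): (0,1), (0,4), (0,5), (2,4), (2,5), (2,7), (3,4), (3,5), (3,7), (4,5), (6,7). Each pair (i,j) satisfies i < j and arr[i] > arr[j].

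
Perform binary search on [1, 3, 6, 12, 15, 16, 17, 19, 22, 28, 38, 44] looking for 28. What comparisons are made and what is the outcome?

Binary search for 28 in [1, 3, 6, 12, 15, 16, 17, 19, 22, 28, 38, 44]:

lo=0, hi=11, mid=5, arr[mid]=16 -> 16 < 28, search right half
lo=6, hi=11, mid=8, arr[mid]=22 -> 22 < 28, search right half
lo=9, hi=11, mid=10, arr[mid]=38 -> 38 > 28, search left half
lo=9, hi=9, mid=9, arr[mid]=28 -> Found target at index 9!

Binary search finds 28 at index 9 after 4 comparisons. The search repeatedly halves the search space by comparing with the middle element.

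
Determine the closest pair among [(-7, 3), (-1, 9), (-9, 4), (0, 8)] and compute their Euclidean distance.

Computing all pairwise distances among 4 points:

d((-7, 3), (-1, 9)) = 8.4853
d((-7, 3), (-9, 4)) = 2.2361
d((-7, 3), (0, 8)) = 8.6023
d((-1, 9), (-9, 4)) = 9.434
d((-1, 9), (0, 8)) = 1.4142 <-- minimum
d((-9, 4), (0, 8)) = 9.8489

Closest pair: (-1, 9) and (0, 8) with distance 1.4142

The closest pair is (-1, 9) and (0, 8) with Euclidean distance 1.4142. For 4 points, brute-force pairwise comparison is shown above. For large n, the divide-and-conquer algorithm (sort by x, recurse on halves, check the dividing strip) achieves O(n log n).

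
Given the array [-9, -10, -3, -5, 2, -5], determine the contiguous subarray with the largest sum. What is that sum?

Using Kadane's algorithm on [-9, -10, -3, -5, 2, -5]:

Scanning through the array:
Position 1 (value -10): max_ending_here = -10, max_so_far = -9
Position 2 (value -3): max_ending_here = -3, max_so_far = -3
Position 3 (value -5): max_ending_here = -5, max_so_far = -3
Position 4 (value 2): max_ending_here = 2, max_so_far = 2
Position 5 (value -5): max_ending_here = -3, max_so_far = 2

Maximum subarray: [2]
Maximum sum: 2

The maximum subarray is [2] with sum 2. This subarray runs from index 4 to index 4.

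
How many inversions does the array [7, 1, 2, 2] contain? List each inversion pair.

Finding inversions in [7, 1, 2, 2]:

(0, 1): arr[0]=7 > arr[1]=1
(0, 2): arr[0]=7 > arr[2]=2
(0, 3): arr[0]=7 > arr[3]=2

Total inversions: 3

The array has 3 inversion(s): (0,1), (0,2), (0,3). Each pair (i,j) satisfies i < j and arr[i] > arr[j].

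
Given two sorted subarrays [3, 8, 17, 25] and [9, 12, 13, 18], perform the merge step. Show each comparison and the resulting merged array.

Merging process:

Compare 3 vs 9: take 3 from left. Merged: [3]
Compare 8 vs 9: take 8 from left. Merged: [3, 8]
Compare 17 vs 9: take 9 from right. Merged: [3, 8, 9]
Compare 17 vs 12: take 12 from right. Merged: [3, 8, 9, 12]
Compare 17 vs 13: take 13 from right. Merged: [3, 8, 9, 12, 13]
Compare 17 vs 18: take 17 from left. Merged: [3, 8, 9, 12, 13, 17]
Compare 25 vs 18: take 18 from right. Merged: [3, 8, 9, 12, 13, 17, 18]
Append remaining from left: [25]. Merged: [3, 8, 9, 12, 13, 17, 18, 25]

Final merged array: [3, 8, 9, 12, 13, 17, 18, 25]
Total comparisons: 7

The merged array is [3, 8, 9, 12, 13, 17, 18, 25], requiring 7 comparisons. The merge step runs in O(n) time where n is the total number of elements.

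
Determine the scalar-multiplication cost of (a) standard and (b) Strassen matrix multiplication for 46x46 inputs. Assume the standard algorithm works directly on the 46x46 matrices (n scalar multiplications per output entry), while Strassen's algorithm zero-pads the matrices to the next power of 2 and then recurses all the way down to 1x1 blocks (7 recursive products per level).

Matrix multiplication for 46x46 matrices:

Strassen's algorithm requires power-of-2 dimensions. Pad 46x46 to 64x64 (next power of 2).

Standard algorithm: 46^3 = 97336 multiplications
Strassen's algorithm: 7^(log2(64)) = 7^6 = 117649 multiplications
Difference: 97336 - 117649 = -20313 (Strassen uses MORE here due to padding overhead — for small or just-over-power-of-2 n, padding can outweigh the per-level savings)

Standard: 97336 multiplications (46^3). Strassen: 117649 multiplications (7^6, after padding to 64x64). Strassen reduces 8 recursive multiplications to 7 at each level.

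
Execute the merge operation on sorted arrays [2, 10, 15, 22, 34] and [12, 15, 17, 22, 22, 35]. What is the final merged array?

Merging process:

Compare 2 vs 12: take 2 from left. Merged: [2]
Compare 10 vs 12: take 10 from left. Merged: [2, 10]
Compare 15 vs 12: take 12 from right. Merged: [2, 10, 12]
Compare 15 vs 15: take 15 from left. Merged: [2, 10, 12, 15]
Compare 22 vs 15: take 15 from right. Merged: [2, 10, 12, 15, 15]
Compare 22 vs 17: take 17 from right. Merged: [2, 10, 12, 15, 15, 17]
Compare 22 vs 22: take 22 from left. Merged: [2, 10, 12, 15, 15, 17, 22]
Compare 34 vs 22: take 22 from right. Merged: [2, 10, 12, 15, 15, 17, 22, 22]
Compare 34 vs 22: take 22 from right. Merged: [2, 10, 12, 15, 15, 17, 22, 22, 22]
Compare 34 vs 35: take 34 from left. Merged: [2, 10, 12, 15, 15, 17, 22, 22, 22, 34]
Append remaining from right: [35]. Merged: [2, 10, 12, 15, 15, 17, 22, 22, 22, 34, 35]

Final merged array: [2, 10, 12, 15, 15, 17, 22, 22, 22, 34, 35]
Total comparisons: 10

The merged array is [2, 10, 12, 15, 15, 17, 22, 22, 22, 34, 35], requiring 10 comparisons. The merge step runs in O(n) time where n is the total number of elements.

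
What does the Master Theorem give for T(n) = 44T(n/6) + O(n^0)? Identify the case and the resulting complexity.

Master Theorem for T(n) = 44T(n/6) + O(n^0):

a = 44, b = 6, c = 0
log_b(a) = log_6(44) = 2.1120

Case 1: c = 0 < log_6(44) = 2.1120
T(n) = O(n^(log_6 44))

For T(n) = 44T(n/6) + O(n^0): log_6(44) = 2.1120. This is Case 1 of the Master Theorem (c < log_b(a), work dominated by leaves), giving O(n^(log_6 44)).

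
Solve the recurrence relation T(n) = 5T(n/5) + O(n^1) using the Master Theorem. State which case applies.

Master Theorem for T(n) = 5T(n/5) + O(n^1):

a = 5, b = 5, c = 1
log_b(a) = log_5(5) = 1.0000

Case 2: c = 1 = log_5(5) = 1.0000
T(n) = O(n^1 log n) = O(n log n)

For T(n) = 5T(n/5) + O(n^1): log_5(5) = 1.0000. This is Case 2 of the Master Theorem (c = log_b(a), equal work at all levels), giving O(n log n).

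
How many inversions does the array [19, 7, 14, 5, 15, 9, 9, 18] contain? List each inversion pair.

Finding inversions in [19, 7, 14, 5, 15, 9, 9, 18]:

(0, 1): arr[0]=19 > arr[1]=7
(0, 2): arr[0]=19 > arr[2]=14
(0, 3): arr[0]=19 > arr[3]=5
(0, 4): arr[0]=19 > arr[4]=15
(0, 5): arr[0]=19 > arr[5]=9
(0, 6): arr[0]=19 > arr[6]=9
(0, 7): arr[0]=19 > arr[7]=18
(1, 3): arr[1]=7 > arr[3]=5
(2, 3): arr[2]=14 > arr[3]=5
(2, 5): arr[2]=14 > arr[5]=9
(2, 6): arr[2]=14 > arr[6]=9
(4, 5): arr[4]=15 > arr[5]=9
(4, 6): arr[4]=15 > arr[6]=9

Total inversions: 13

The array has 13 inversion(s): (0,1), (0,2), (0,3), (0,4), (0,5), (0,6), (0,7), (1,3), (2,3), (2,5), (2,6), (4,5), (4,6). Each pair (i,j) satisfies i < j and arr[i] > arr[j].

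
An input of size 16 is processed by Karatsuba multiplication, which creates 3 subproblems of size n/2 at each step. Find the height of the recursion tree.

For divide and conquer with division factor 2:

Problem sizes at each level:
Level 0: 16
Level 1: 8
Level 2: 4
Level 3: 2
Level 4: 1

The root is level 0 and the size-1 base case is level 4 (the tree spans levels 0 through 4, i.e. 5 levels counting the root), so the depth is the number of divisions: log_2(16) = 4

The recursion tree depth is log_2(16) = 4. At each level, the problem size is divided by 2, so it takes 4 divisions to reduce to a base case of size 1. The algorithm makes 3 recursive calls at each level.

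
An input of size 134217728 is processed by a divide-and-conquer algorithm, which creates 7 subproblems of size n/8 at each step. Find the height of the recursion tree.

For divide and conquer with division factor 8:

Problem sizes at each level:
Level 0: 134217728
Level 1: 16777216
Level 2: 2097152
Level 3: 262144
Level 4: 32768
Level 5: 4096
Level 6: 512
Level 7: 64
Level 8: 8
Level 9: 1

The root is level 0 and the size-1 base case is level 9 (the tree spans levels 0 through 9, i.e. 10 levels counting the root), so the depth is the number of divisions: log_8(134217728) = 9

The recursion tree depth is log_8(134217728) = 9. At each level, the problem size is divided by 8, so it takes 9 divisions to reduce to a base case of size 1. The algorithm makes 7 recursive calls at each level.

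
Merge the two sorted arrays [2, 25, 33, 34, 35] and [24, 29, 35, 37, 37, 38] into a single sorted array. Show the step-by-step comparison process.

Merging process:

Compare 2 vs 24: take 2 from left. Merged: [2]
Compare 25 vs 24: take 24 from right. Merged: [2, 24]
Compare 25 vs 29: take 25 from left. Merged: [2, 24, 25]
Compare 33 vs 29: take 29 from right. Merged: [2, 24, 25, 29]
Compare 33 vs 35: take 33 from left. Merged: [2, 24, 25, 29, 33]
Compare 34 vs 35: take 34 from left. Merged: [2, 24, 25, 29, 33, 34]
Compare 35 vs 35: take 35 from left. Merged: [2, 24, 25, 29, 33, 34, 35]
Append remaining from right: [35, 37, 37, 38]. Merged: [2, 24, 25, 29, 33, 34, 35, 35, 37, 37, 38]

Final merged array: [2, 24, 25, 29, 33, 34, 35, 35, 37, 37, 38]
Total comparisons: 7

The merged array is [2, 24, 25, 29, 33, 34, 35, 35, 37, 37, 38], requiring 7 comparisons. The merge step runs in O(n) time where n is the total number of elements.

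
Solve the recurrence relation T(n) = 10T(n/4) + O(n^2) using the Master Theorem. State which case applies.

Master Theorem for T(n) = 10T(n/4) + O(n^2):

a = 10, b = 4, c = 2
log_b(a) = log_4(10) = 1.6610

Case 3: c = 2 > log_4(10) = 1.6610
T(n) = O(n^2) = O(n^2)

For T(n) = 10T(n/4) + O(n^2): log_4(10) = 1.6610. This is Case 3 of the Master Theorem (c > log_b(a), work dominated by root), giving O(n^2).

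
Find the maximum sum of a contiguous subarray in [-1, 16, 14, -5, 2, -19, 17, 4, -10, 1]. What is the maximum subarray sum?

Using Kadane's algorithm on [-1, 16, 14, -5, 2, -19, 17, 4, -10, 1]:

Scanning through the array:
Position 1 (value 16): max_ending_here = 16, max_so_far = 16
Position 2 (value 14): max_ending_here = 30, max_so_far = 30
Position 3 (value -5): max_ending_here = 25, max_so_far = 30
Position 4 (value 2): max_ending_here = 27, max_so_far = 30
Position 5 (value -19): max_ending_here = 8, max_so_far = 30
Position 6 (value 17): max_ending_here = 25, max_so_far = 30
Position 7 (value 4): max_ending_here = 29, max_so_far = 30
Position 8 (value -10): max_ending_here = 19, max_so_far = 30
Position 9 (value 1): max_ending_here = 20, max_so_far = 30

Maximum subarray: [16, 14]
Maximum sum: 30

The maximum subarray is [16, 14] with sum 30. This subarray runs from index 1 to index 2.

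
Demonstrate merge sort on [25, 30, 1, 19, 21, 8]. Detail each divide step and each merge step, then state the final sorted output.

Merge sort trace:

Split: [25, 30, 1, 19, 21, 8] -> [25, 30, 1] and [19, 21, 8]
  Split: [25, 30, 1] -> [25] and [30, 1]
    Split: [30, 1] -> [30] and [1]
    Merge: [30] + [1] -> [1, 30]
  Merge: [25] + [1, 30] -> [1, 25, 30]
  Split: [19, 21, 8] -> [19] and [21, 8]
    Split: [21, 8] -> [21] and [8]
    Merge: [21] + [8] -> [8, 21]
  Merge: [19] + [8, 21] -> [8, 19, 21]
Merge: [1, 25, 30] + [8, 19, 21] -> [1, 8, 19, 21, 25, 30]

Final sorted array: [1, 8, 19, 21, 25, 30]

The merge sort proceeds by recursively splitting the array and merging sorted halves.
After all merges, the sorted array is [1, 8, 19, 21, 25, 30].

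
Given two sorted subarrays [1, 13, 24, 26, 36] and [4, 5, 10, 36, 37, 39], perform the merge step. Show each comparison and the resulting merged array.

Merging process:

Compare 1 vs 4: take 1 from left. Merged: [1]
Compare 13 vs 4: take 4 from right. Merged: [1, 4]
Compare 13 vs 5: take 5 from right. Merged: [1, 4, 5]
Compare 13 vs 10: take 10 from right. Merged: [1, 4, 5, 10]
Compare 13 vs 36: take 13 from left. Merged: [1, 4, 5, 10, 13]
Compare 24 vs 36: take 24 from left. Merged: [1, 4, 5, 10, 13, 24]
Compare 26 vs 36: take 26 from left. Merged: [1, 4, 5, 10, 13, 24, 26]
Compare 36 vs 36: take 36 from left. Merged: [1, 4, 5, 10, 13, 24, 26, 36]
Append remaining from right: [36, 37, 39]. Merged: [1, 4, 5, 10, 13, 24, 26, 36, 36, 37, 39]

Final merged array: [1, 4, 5, 10, 13, 24, 26, 36, 36, 37, 39]
Total comparisons: 8

The merged array is [1, 4, 5, 10, 13, 24, 26, 36, 36, 37, 39], requiring 8 comparisons. The merge step runs in O(n) time where n is the total number of elements.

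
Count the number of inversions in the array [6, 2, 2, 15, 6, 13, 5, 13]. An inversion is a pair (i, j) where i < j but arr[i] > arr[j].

Finding inversions in [6, 2, 2, 15, 6, 13, 5, 13]:

(0, 1): arr[0]=6 > arr[1]=2
(0, 2): arr[0]=6 > arr[2]=2
(0, 6): arr[0]=6 > arr[6]=5
(3, 4): arr[3]=15 > arr[4]=6
(3, 5): arr[3]=15 > arr[5]=13
(3, 6): arr[3]=15 > arr[6]=5
(3, 7): arr[3]=15 > arr[7]=13
(4, 6): arr[4]=6 > arr[6]=5
(5, 6): arr[5]=13 > arr[6]=5

Total inversions: 9

The array has 9 inversion(s): (0,1), (0,2), (0,6), (3,4), (3,5), (3,6), (3,7), (4,6), (5,6). Each pair (i,j) satisfies i < j and arr[i] > arr[j].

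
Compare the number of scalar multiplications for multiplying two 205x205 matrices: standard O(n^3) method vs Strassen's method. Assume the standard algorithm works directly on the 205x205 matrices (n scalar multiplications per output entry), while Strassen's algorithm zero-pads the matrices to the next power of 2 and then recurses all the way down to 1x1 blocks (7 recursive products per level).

Matrix multiplication for 205x205 matrices:

Strassen's algorithm requires power-of-2 dimensions. Pad 205x205 to 256x256 (next power of 2).

Standard algorithm: 205^3 = 8615125 multiplications
Strassen's algorithm: 7^(log2(256)) = 7^8 = 5764801 multiplications
Savings: 8615125 - 5764801 = 2850324 multiplications

Standard: 8615125 multiplications (205^3). Strassen: 5764801 multiplications (7^8, after padding to 256x256). Strassen reduces 8 recursive multiplications to 7 at each level.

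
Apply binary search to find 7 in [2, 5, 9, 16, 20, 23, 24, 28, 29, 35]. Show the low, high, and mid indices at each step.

Binary search for 7 in [2, 5, 9, 16, 20, 23, 24, 28, 29, 35]:

lo=0, hi=9, mid=4, arr[mid]=20 -> 20 > 7, search left half
lo=0, hi=3, mid=1, arr[mid]=5 -> 5 < 7, search right half
lo=2, hi=3, mid=2, arr[mid]=9 -> 9 > 7, search left half
lo=2 > hi=1, target 7 not found

Binary search determines that 7 is not in the array after 3 comparisons. The search space was exhausted without finding the target.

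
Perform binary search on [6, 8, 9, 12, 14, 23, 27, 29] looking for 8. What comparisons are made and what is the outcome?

Binary search for 8 in [6, 8, 9, 12, 14, 23, 27, 29]:

lo=0, hi=7, mid=3, arr[mid]=12 -> 12 > 8, search left half
lo=0, hi=2, mid=1, arr[mid]=8 -> Found target at index 1!

Binary search finds 8 at index 1 after 2 comparisons. The search repeatedly halves the search space by comparing with the middle element.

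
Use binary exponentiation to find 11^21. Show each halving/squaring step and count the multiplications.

Computing 11^21 by squaring (build up from 11^1; each line after the first costs one multiplication):

11^1 = 11
11^2 = (11^1)^2 = 11^2 = 121
11^4 = (11^2)^2 = 121^2 = 14641
11^5 = 11 * 11^4 = 11 * 14641 = 161051
11^10 = (11^5)^2 = 161051^2 = 25937424601
11^20 = (11^10)^2 = 25937424601^2 = 672749994932560009201
11^21 = 11 * 11^20 = 11 * 672749994932560009201 = 7400249944258160101211

Result: 7400249944258160101211
Multiplications needed: 6 (6 lines after 11^1)

11^21 = 7400249944258160101211. Using exponentiation by squaring, this requires 6 multiplications. The key idea: if the exponent is even, square the half-power; if odd, multiply by the base once.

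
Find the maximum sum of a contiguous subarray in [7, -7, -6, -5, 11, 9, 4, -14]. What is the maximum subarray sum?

Using Kadane's algorithm on [7, -7, -6, -5, 11, 9, 4, -14]:

Scanning through the array:
Position 1 (value -7): max_ending_here = 0, max_so_far = 7
Position 2 (value -6): max_ending_here = -6, max_so_far = 7
Position 3 (value -5): max_ending_here = -5, max_so_far = 7
Position 4 (value 11): max_ending_here = 11, max_so_far = 11
Position 5 (value 9): max_ending_here = 20, max_so_far = 20
Position 6 (value 4): max_ending_here = 24, max_so_far = 24
Position 7 (value -14): max_ending_here = 10, max_so_far = 24

Maximum subarray: [11, 9, 4]
Maximum sum: 24

The maximum subarray is [11, 9, 4] with sum 24. This subarray runs from index 4 to index 6.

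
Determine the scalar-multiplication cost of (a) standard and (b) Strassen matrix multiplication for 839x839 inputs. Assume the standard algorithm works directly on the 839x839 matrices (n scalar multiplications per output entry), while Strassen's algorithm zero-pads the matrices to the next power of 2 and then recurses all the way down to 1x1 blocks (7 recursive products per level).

Matrix multiplication for 839x839 matrices:

Strassen's algorithm requires power-of-2 dimensions. Pad 839x839 to 1024x1024 (next power of 2).

Standard algorithm: 839^3 = 590589719 multiplications
Strassen's algorithm: 7^(log2(1024)) = 7^10 = 282475249 multiplications
Savings: 590589719 - 282475249 = 308114470 multiplications

Standard: 590589719 multiplications (839^3). Strassen: 282475249 multiplications (7^10, after padding to 1024x1024). Strassen reduces 8 recursive multiplications to 7 at each level.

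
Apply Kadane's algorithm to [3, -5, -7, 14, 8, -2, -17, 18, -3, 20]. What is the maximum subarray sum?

Using Kadane's algorithm on [3, -5, -7, 14, 8, -2, -17, 18, -3, 20]:

Scanning through the array:
Position 1 (value -5): max_ending_here = -2, max_so_far = 3
Position 2 (value -7): max_ending_here = -7, max_so_far = 3
Position 3 (value 14): max_ending_here = 14, max_so_far = 14
Position 4 (value 8): max_ending_here = 22, max_so_far = 22
Position 5 (value -2): max_ending_here = 20, max_so_far = 22
Position 6 (value -17): max_ending_here = 3, max_so_far = 22
Position 7 (value 18): max_ending_here = 21, max_so_far = 22
Position 8 (value -3): max_ending_here = 18, max_so_far = 22
Position 9 (value 20): max_ending_here = 38, max_so_far = 38

Maximum subarray: [14, 8, -2, -17, 18, -3, 20]
Maximum sum: 38

The maximum subarray is [14, 8, -2, -17, 18, -3, 20] with sum 38. This subarray runs from index 3 to index 9.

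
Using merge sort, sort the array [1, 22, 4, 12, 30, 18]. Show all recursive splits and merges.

Merge sort trace:

Split: [1, 22, 4, 12, 30, 18] -> [1, 22, 4] and [12, 30, 18]
  Split: [1, 22, 4] -> [1] and [22, 4]
    Split: [22, 4] -> [22] and [4]
    Merge: [22] + [4] -> [4, 22]
  Merge: [1] + [4, 22] -> [1, 4, 22]
  Split: [12, 30, 18] -> [12] and [30, 18]
    Split: [30, 18] -> [30] and [18]
    Merge: [30] + [18] -> [18, 30]
  Merge: [12] + [18, 30] -> [12, 18, 30]
Merge: [1, 4, 22] + [12, 18, 30] -> [1, 4, 12, 18, 22, 30]

Final sorted array: [1, 4, 12, 18, 22, 30]

The merge sort proceeds by recursively splitting the array and merging sorted halves.
After all merges, the sorted array is [1, 4, 12, 18, 22, 30].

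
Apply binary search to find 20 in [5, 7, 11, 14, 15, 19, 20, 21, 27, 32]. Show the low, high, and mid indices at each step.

Binary search for 20 in [5, 7, 11, 14, 15, 19, 20, 21, 27, 32]:

lo=0, hi=9, mid=4, arr[mid]=15 -> 15 < 20, search right half
lo=5, hi=9, mid=7, arr[mid]=21 -> 21 > 20, search left half
lo=5, hi=6, mid=5, arr[mid]=19 -> 19 < 20, search right half
lo=6, hi=6, mid=6, arr[mid]=20 -> Found target at index 6!

Binary search finds 20 at index 6 after 4 comparisons. The search repeatedly halves the search space by comparing with the middle element.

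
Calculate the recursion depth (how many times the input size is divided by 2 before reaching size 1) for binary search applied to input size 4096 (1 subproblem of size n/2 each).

For divide and conquer with division factor 2:

Problem sizes at each level:
Level 0: 4096
Level 1: 2048
Level 2: 1024
Level 3: 512
Level 4: 256
Level 5: 128
Level 6: 64
Level 7: 32
Level 8: 16
Level 9: 8
Level 10: 4
Level 11: 2
Level 12: 1

The root is level 0 and the size-1 base case is level 12 (the tree spans levels 0 through 12, i.e. 13 levels counting the root), so the depth is the number of divisions: log_2(4096) = 12

The recursion tree depth is log_2(4096) = 12. At each level, the problem size is divided by 2, so it takes 12 divisions to reduce to a base case of size 1. The algorithm makes 1 recursive call at each level.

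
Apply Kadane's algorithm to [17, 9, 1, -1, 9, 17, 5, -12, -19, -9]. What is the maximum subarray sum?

Using Kadane's algorithm on [17, 9, 1, -1, 9, 17, 5, -12, -19, -9]:

Scanning through the array:
Position 1 (value 9): max_ending_here = 26, max_so_far = 26
Position 2 (value 1): max_ending_here = 27, max_so_far = 27
Position 3 (value -1): max_ending_here = 26, max_so_far = 27
Position 4 (value 9): max_ending_here = 35, max_so_far = 35
Position 5 (value 17): max_ending_here = 52, max_so_far = 52
Position 6 (value 5): max_ending_here = 57, max_so_far = 57
Position 7 (value -12): max_ending_here = 45, max_so_far = 57
Position 8 (value -19): max_ending_here = 26, max_so_far = 57
Position 9 (value -9): max_ending_here = 17, max_so_far = 57

Maximum subarray: [17, 9, 1, -1, 9, 17, 5]
Maximum sum: 57

The maximum subarray is [17, 9, 1, -1, 9, 17, 5] with sum 57. This subarray runs from index 0 to index 6.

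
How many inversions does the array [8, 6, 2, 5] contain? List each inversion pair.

Finding inversions in [8, 6, 2, 5]:

(0, 1): arr[0]=8 > arr[1]=6
(0, 2): arr[0]=8 > arr[2]=2
(0, 3): arr[0]=8 > arr[3]=5
(1, 2): arr[1]=6 > arr[2]=2
(1, 3): arr[1]=6 > arr[3]=5

Total inversions: 5

The array has 5 inversion(s): (0,1), (0,2), (0,3), (1,2), (1,3). Each pair (i,j) satisfies i < j and arr[i] > arr[j].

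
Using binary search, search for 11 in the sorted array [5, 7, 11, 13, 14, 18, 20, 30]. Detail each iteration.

Binary search for 11 in [5, 7, 11, 13, 14, 18, 20, 30]:

lo=0, hi=7, mid=3, arr[mid]=13 -> 13 > 11, search left half
lo=0, hi=2, mid=1, arr[mid]=7 -> 7 < 11, search right half
lo=2, hi=2, mid=2, arr[mid]=11 -> Found target at index 2!

Binary search finds 11 at index 2 after 3 comparisons. The search repeatedly halves the search space by comparing with the middle element.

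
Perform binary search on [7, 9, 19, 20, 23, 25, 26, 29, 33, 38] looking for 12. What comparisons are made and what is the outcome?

Binary search for 12 in [7, 9, 19, 20, 23, 25, 26, 29, 33, 38]:

lo=0, hi=9, mid=4, arr[mid]=23 -> 23 > 12, search left half
lo=0, hi=3, mid=1, arr[mid]=9 -> 9 < 12, search right half
lo=2, hi=3, mid=2, arr[mid]=19 -> 19 > 12, search left half
lo=2 > hi=1, target 12 not found

Binary search determines that 12 is not in the array after 3 comparisons. The search space was exhausted without finding the target.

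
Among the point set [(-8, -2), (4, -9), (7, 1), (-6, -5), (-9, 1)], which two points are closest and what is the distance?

Computing all pairwise distances among 5 points:

d((-8, -2), (4, -9)) = 13.8924
d((-8, -2), (7, 1)) = 15.2971
d((-8, -2), (-6, -5)) = 3.6056
d((-8, -2), (-9, 1)) = 3.1623 <-- minimum
d((4, -9), (7, 1)) = 10.4403
d((4, -9), (-6, -5)) = 10.7703
d((4, -9), (-9, 1)) = 16.4012
d((7, 1), (-6, -5)) = 14.3178
d((7, 1), (-9, 1)) = 16.0
d((-6, -5), (-9, 1)) = 6.7082

Closest pair: (-8, -2) and (-9, 1) with distance 3.1623

The closest pair is (-8, -2) and (-9, 1) with Euclidean distance 3.1623. For 5 points, brute-force pairwise comparison is shown above. For large n, the divide-and-conquer algorithm (sort by x, recurse on halves, check the dividing strip) achieves O(n log n).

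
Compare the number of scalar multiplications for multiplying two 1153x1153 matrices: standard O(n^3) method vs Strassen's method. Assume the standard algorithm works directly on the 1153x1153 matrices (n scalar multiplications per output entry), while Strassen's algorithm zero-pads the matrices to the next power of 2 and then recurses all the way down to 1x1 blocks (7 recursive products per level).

Matrix multiplication for 1153x1153 matrices:

Strassen's algorithm requires power-of-2 dimensions. Pad 1153x1153 to 2048x2048 (next power of 2).

Standard algorithm: 1153^3 = 1532808577 multiplications
Strassen's algorithm: 7^(log2(2048)) = 7^11 = 1977326743 multiplications
Difference: 1532808577 - 1977326743 = -444518166 (Strassen uses MORE here due to padding overhead — for small or just-over-power-of-2 n, padding can outweigh the per-level savings)

Standard: 1532808577 multiplications (1153^3). Strassen: 1977326743 multiplications (7^11, after padding to 2048x2048). Strassen reduces 8 recursive multiplications to 7 at each level.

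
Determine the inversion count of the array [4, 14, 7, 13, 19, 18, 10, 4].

Finding inversions in [4, 14, 7, 13, 19, 18, 10, 4]:

(1, 2): arr[1]=14 > arr[2]=7
(1, 3): arr[1]=14 > arr[3]=13
(1, 6): arr[1]=14 > arr[6]=10
(1, 7): arr[1]=14 > arr[7]=4
(2, 7): arr[2]=7 > arr[7]=4
(3, 6): arr[3]=13 > arr[6]=10
(3, 7): arr[3]=13 > arr[7]=4
(4, 5): arr[4]=19 > arr[5]=18
(4, 6): arr[4]=19 > arr[6]=10
(4, 7): arr[4]=19 > arr[7]=4
(5, 6): arr[5]=18 > arr[6]=10
(5, 7): arr[5]=18 > arr[7]=4
(6, 7): arr[6]=10 > arr[7]=4

Total inversions: 13

The array has 13 inversion(s): (1,2), (1,3), (1,6), (1,7), (2,7), (3,6), (3,7), (4,5), (4,6), (4,7), (5,6), (5,7), (6,7). Each pair (i,j) satisfies i < j and arr[i] > arr[j].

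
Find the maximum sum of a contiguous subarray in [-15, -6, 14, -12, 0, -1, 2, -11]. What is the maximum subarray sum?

Using Kadane's algorithm on [-15, -6, 14, -12, 0, -1, 2, -11]:

Scanning through the array:
Position 1 (value -6): max_ending_here = -6, max_so_far = -6
Position 2 (value 14): max_ending_here = 14, max_so_far = 14
Position 3 (value -12): max_ending_here = 2, max_so_far = 14
Position 4 (value 0): max_ending_here = 2, max_so_far = 14
Position 5 (value -1): max_ending_here = 1, max_so_far = 14
Position 6 (value 2): max_ending_here = 3, max_so_far = 14
Position 7 (value -11): max_ending_here = -8, max_so_far = 14

Maximum subarray: [14]
Maximum sum: 14

The maximum subarray is [14] with sum 14. This subarray runs from index 2 to index 2.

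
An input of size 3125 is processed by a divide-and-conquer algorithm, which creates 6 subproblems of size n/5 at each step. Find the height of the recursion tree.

For divide and conquer with division factor 5:

Problem sizes at each level:
Level 0: 3125
Level 1: 625
Level 2: 125
Level 3: 25
Level 4: 5
Level 5: 1

The root is level 0 and the size-1 base case is level 5 (the tree spans levels 0 through 5, i.e. 6 levels counting the root), so the depth is the number of divisions: log_5(3125) = 5

The recursion tree depth is log_5(3125) = 5. At each level, the problem size is divided by 5, so it takes 5 divisions to reduce to a base case of size 1. The algorithm makes 6 recursive calls at each level.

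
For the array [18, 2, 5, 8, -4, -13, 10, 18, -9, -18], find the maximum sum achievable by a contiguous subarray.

Using Kadane's algorithm on [18, 2, 5, 8, -4, -13, 10, 18, -9, -18]:

Scanning through the array:
Position 1 (value 2): max_ending_here = 20, max_so_far = 20
Position 2 (value 5): max_ending_here = 25, max_so_far = 25
Position 3 (value 8): max_ending_here = 33, max_so_far = 33
Position 4 (value -4): max_ending_here = 29, max_so_far = 33
Position 5 (value -13): max_ending_here = 16, max_so_far = 33
Position 6 (value 10): max_ending_here = 26, max_so_far = 33
Position 7 (value 18): max_ending_here = 44, max_so_far = 44
Position 8 (value -9): max_ending_here = 35, max_so_far = 44
Position 9 (value -18): max_ending_here = 17, max_so_far = 44

Maximum subarray: [18, 2, 5, 8, -4, -13, 10, 18]
Maximum sum: 44

The maximum subarray is [18, 2, 5, 8, -4, -13, 10, 18] with sum 44. This subarray runs from index 0 to index 7.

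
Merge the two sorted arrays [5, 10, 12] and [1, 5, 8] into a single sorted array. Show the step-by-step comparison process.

Merging process:

Compare 5 vs 1: take 1 from right. Merged: [1]
Compare 5 vs 5: take 5 from left. Merged: [1, 5]
Compare 10 vs 5: take 5 from right. Merged: [1, 5, 5]
Compare 10 vs 8: take 8 from right. Merged: [1, 5, 5, 8]
Append remaining from left: [10, 12]. Merged: [1, 5, 5, 8, 10, 12]

Final merged array: [1, 5, 5, 8, 10, 12]
Total comparisons: 4

The merged array is [1, 5, 5, 8, 10, 12], requiring 4 comparisons. The merge step runs in O(n) time where n is the total number of elements.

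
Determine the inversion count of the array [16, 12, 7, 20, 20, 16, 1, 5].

Finding inversions in [16, 12, 7, 20, 20, 16, 1, 5]:

(0, 1): arr[0]=16 > arr[1]=12
(0, 2): arr[0]=16 > arr[2]=7
(0, 6): arr[0]=16 > arr[6]=1
(0, 7): arr[0]=16 > arr[7]=5
(1, 2): arr[1]=12 > arr[2]=7
(1, 6): arr[1]=12 > arr[6]=1
(1, 7): arr[1]=12 > arr[7]=5
(2, 6): arr[2]=7 > arr[6]=1
(2, 7): arr[2]=7 > arr[7]=5
(3, 5): arr[3]=20 > arr[5]=16
(3, 6): arr[3]=20 > arr[6]=1
(3, 7): arr[3]=20 > arr[7]=5
(4, 5): arr[4]=20 > arr[5]=16
(4, 6): arr[4]=20 > arr[6]=1
(4, 7): arr[4]=20 > arr[7]=5
(5, 6): arr[5]=16 > arr[6]=1
(5, 7): arr[5]=16 > arr[7]=5

Total inversions: 17

The array has 17 inversion(s): (0,1), (0,2), (0,6), (0,7), (1,2), (1,6), (1,7), (2,6), (2,7), (3,5), (3,6), (3,7), (4,5), (4,6), (4,7), (5,6), (5,7). Each pair (i,j) satisfies i < j and arr[i] > arr[j].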